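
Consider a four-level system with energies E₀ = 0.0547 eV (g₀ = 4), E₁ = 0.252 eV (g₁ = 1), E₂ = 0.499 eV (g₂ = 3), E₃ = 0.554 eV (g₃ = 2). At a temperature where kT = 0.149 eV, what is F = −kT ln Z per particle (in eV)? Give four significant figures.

Eᵢ/kT = 0.367114, 1.69128, 3.34899, 3.71812.
Z = Σ gᵢe^(−Eᵢ/kT) = 4·e^(−0.367114) + 1·e^(−1.69128) + 3·e^(−3.34899) + 2·e^(−3.71812) = 2.77092 + 0.184283 + 0.105359 + 0.0485591 = 3.10912.
F = −kT ln Z = −0.149 × ln(3.10912) = −0.149 × 1.13434 = -0.1690 eV.

-0.1690 eV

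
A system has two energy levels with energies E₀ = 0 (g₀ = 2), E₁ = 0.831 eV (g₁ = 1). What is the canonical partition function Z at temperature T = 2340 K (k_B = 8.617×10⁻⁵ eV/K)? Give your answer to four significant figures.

Z = 2.016

k_BT = 8.617×10⁻⁵ × 2340 K = 0.201638 eV.
Eᵢ/kT = 0, 4.12125.
Z = Σ gᵢe^(−Eᵢ/kT) = 2·e^(−0) + 1·e^(−4.12125) = 2.00000 + 0.0162242 = 2.01622.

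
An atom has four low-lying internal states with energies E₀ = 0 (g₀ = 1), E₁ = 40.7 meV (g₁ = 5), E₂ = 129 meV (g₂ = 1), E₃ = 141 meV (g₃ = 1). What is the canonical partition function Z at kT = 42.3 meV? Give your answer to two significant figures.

Eᵢ/kT = 0, 0.9622, 3.050, 3.333.
Z = Σ gᵢe^(−Eᵢ/kT) = 1·e^(−0) + 5·e^(−0.9622) + 1·e^(−3.050) + 1·e^(−3.333) = 1.000 + 1.910 + 0.04736 + 0.03569 = 2.993.

Z = 3.0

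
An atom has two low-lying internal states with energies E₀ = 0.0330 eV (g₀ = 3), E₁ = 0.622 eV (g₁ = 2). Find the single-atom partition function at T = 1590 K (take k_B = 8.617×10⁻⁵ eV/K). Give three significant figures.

k_BT = 8.617×10⁻⁵ × 1590 K = 0.13701 eV.
Eᵢ/kT = 0.24086, 4.5398.
Z = Σ gᵢe^(−Eᵢ/kT) = 3·e^(−0.24086) + 2·e^(−4.5398) = 2.3579 + 0.021351 = 2.3793.

Z = 2.38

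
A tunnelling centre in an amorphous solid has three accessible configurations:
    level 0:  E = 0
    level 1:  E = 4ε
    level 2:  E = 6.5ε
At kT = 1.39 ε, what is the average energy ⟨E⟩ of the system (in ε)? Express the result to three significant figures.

0.268 ε

Eᵢ/kT = 0, 2.8777, 4.6763.
Z = Σ e^(−Eᵢ/kT) = e^(−0) + e^(−2.8777) + e^(−4.6763) = 1.0000 + 0.056264 + 0.0093134 = 1.0656.
⟨E⟩ = Σ Eᵢ e^(−Eᵢ/kT) / Z = (0·1.0000 + 4·0.056264 + 6.5·0.0093134) / 1.0656 = 0.268 ε.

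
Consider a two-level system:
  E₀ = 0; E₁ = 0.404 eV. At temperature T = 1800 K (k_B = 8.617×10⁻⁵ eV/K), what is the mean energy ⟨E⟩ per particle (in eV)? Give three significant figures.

k_BT = 8.617×10⁻⁵ × 1800 K = 0.15511 eV.
Eᵢ/kT = 0, 2.6046.
Z = Σ e^(−Eᵢ/kT) = e^(−0) + e^(−2.6046) = 1.0000 + 0.073933 = 1.0739.
⟨E⟩ = Σ Eᵢ e^(−Eᵢ/kT) / Z = (0·1.0000 + 0.404·0.073933) / 1.0739 = 0.0278 eV.

0.0278 eV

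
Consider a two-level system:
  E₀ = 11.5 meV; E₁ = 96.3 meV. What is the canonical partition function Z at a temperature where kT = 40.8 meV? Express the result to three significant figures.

Eᵢ/kT = 0.28186, 2.3603.
Z = Σ e^(−Eᵢ/kT) = e^(−0.28186) + e^(−2.3603) = 0.75438 + 0.094392 = 0.84877.

Z = 0.849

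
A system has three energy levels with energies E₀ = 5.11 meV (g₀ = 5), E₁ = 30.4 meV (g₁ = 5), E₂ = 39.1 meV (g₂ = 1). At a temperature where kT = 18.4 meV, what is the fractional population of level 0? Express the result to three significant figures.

Eᵢ/kT = 0.27772, 1.6522, 2.1250.
Z = Σ gᵢe^(−Eᵢ/kT) = 5·e^(−0.27772) + 5·e^(−1.6522) + 1·e^(−2.1250) = 3.7875 + 0.95814 + 0.11943 = 4.8651.
P₀ = g₀ e^(−E₀/kT) / Z = 3.7875/4.8651 = 0.779.

0.779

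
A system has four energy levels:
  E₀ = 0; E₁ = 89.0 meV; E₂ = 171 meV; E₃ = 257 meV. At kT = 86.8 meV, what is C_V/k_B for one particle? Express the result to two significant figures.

Eᵢ/kT = 0, 1.025, 1.970, 2.961.
Z = Σ e^(−Eᵢ/kT) = e^(−0) + e^(−1.025) + e^(−1.970) + e^(−2.961) = 1.000 + 0.3588 + 0.1395 + 0.05177 = 1.550.
⟨E⟩ = 44.58 meV, ⟨E²⟩ = 6671 meV².
C_V/k_B = (⟨E²⟩ − ⟨E⟩²)/(kT)² = (6671 − 1987)/7534 = 0.62.

0.62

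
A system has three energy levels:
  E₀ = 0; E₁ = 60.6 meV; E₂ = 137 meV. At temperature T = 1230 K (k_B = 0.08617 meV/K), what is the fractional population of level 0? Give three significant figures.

0.544

k_BT = 0.08617 × 1230 K = 105.99 meV.
Eᵢ/kT = 0, 0.57175, 1.2926.
Z = Σ e^(−Eᵢ/kT) = e^(−0) + e^(−0.57175) + e^(−1.2926) = 1.0000 + 0.56454 + 0.27456 = 1.8391.
P₀ = e^(−E₀/kT) / Z = 1.0000/1.8391 = 0.544.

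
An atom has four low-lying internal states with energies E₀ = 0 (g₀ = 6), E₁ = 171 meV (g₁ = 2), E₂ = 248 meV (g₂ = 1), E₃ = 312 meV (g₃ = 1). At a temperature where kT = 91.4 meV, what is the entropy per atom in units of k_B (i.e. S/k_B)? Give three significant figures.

1.99

Eᵢ/kT = 0, 1.8709, 2.7133, 3.4136.
Z = Σ gᵢe^(−Eᵢ/kT) = 6·e^(−0) + 2·e^(−1.8709) + 1·e^(−2.7133) + 1·e^(−3.4136) = 6.0000 + 0.30797 + 0.066318 + 0.032922 = 6.4072.
⟨E⟩ = Σ EᵢPᵢ = 12.389 meV.
S/k_B = ln Z + ⟨E⟩/kT = ln(6.4072) + 12.389/91.4 = 1.8574 + 0.13555 = 1.99.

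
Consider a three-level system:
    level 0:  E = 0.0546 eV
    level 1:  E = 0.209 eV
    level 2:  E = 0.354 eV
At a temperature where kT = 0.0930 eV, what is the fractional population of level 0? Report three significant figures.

0.813

Eᵢ/kT = 0.58710, 2.2473, 3.8065.
Z = Σ e^(−Eᵢ/kT) = e^(−0.58710) + e^(−2.2473) + e^(−3.8065) = 0.55594 + 0.10568 + 0.022226 = 0.68385.
P₀ = e^(−E₀/kT) / Z = 0.55594/0.68385 = 0.813.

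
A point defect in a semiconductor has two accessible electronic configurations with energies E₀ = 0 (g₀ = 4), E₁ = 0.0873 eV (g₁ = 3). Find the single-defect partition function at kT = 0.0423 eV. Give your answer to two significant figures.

Eᵢ/kT = 0, 2.064.
Z = Σ gᵢe^(−Eᵢ/kT) = 4·e^(−0) + 3·e^(−2.064) = 4.000 + 0.3808 = 4.381.

Z = 4.4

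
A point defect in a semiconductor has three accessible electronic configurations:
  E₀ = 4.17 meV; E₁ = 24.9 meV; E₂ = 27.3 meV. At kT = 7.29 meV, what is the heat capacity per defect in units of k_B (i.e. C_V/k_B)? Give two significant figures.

0.74

Eᵢ/kT = 0.5720, 3.416, 3.745.
Z = Σ e^(−Eᵢ/kT) = e^(−0.5720) + e^(−3.416) + e^(−3.745) = 0.5644 + 0.03284 + 0.02364 = 0.6209.
⟨E⟩ = 6.147 meV, ⟨E²⟩ = 76.98 meV².
C_V/k_B = (⟨E²⟩ − ⟨E⟩²)/(kT)² = (76.98 − 37.79)/53.14 = 0.74.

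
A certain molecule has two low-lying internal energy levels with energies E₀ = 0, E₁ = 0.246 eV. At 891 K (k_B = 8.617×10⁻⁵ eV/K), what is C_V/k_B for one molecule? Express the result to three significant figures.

k_BT = 8.617×10⁻⁵ × 891 K = 0.076777 eV.
Eᵢ/kT = 0, 3.2041.
Z = Σ e^(−Eᵢ/kT) = e^(−0) + e^(−3.2041) = 1.0000 + 0.040595 = 1.0406.
⟨E⟩ = 0.0095967 eV, ⟨E²⟩ = 0.0023608 eV².
C_V/k_B = (⟨E²⟩ − ⟨E⟩²)/(kT)² = (0.0023608 − 0.000092097)/0.0058947 = 0.385.

0.385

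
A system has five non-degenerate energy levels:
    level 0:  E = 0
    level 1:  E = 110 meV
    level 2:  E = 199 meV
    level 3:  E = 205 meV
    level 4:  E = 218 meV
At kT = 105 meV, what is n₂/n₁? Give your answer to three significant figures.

n₂/n₁ = exp[−(E₂−E₁)/kT] = exp(−(89 meV)/(105 meV)) = exp(-0.84762) = 0.428.

0.428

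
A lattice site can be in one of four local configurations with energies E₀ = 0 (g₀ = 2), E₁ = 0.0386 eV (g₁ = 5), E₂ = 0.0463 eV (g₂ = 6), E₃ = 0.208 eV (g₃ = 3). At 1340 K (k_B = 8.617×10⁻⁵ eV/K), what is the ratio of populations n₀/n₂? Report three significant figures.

k_BT = 8.617×10⁻⁵ × 1340 K = 0.11547 eV.
n₀/n₂ = (g₀/g₂) exp[−(E₀−E₂)/kT] = (2/6) × exp(−(-0.0463 eV)/(0.11547 eV)) = (2/6) × exp(0.40097) = 0.498.

0.498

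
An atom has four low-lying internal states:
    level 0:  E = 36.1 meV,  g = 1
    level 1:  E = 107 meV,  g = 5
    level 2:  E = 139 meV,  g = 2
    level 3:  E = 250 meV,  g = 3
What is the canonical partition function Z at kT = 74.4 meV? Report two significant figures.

Z = 2.2

Eᵢ/kT = 0.4852, 1.438, 1.868, 3.360.
Z = Σ gᵢe^(−Eᵢ/kT) = 1·e^(−0.4852) + 5·e^(−1.438) + 2·e^(−1.868) + 3·e^(−3.360) = 0.6156 + 1.187 + 0.3089 + 0.1042 = 2.216.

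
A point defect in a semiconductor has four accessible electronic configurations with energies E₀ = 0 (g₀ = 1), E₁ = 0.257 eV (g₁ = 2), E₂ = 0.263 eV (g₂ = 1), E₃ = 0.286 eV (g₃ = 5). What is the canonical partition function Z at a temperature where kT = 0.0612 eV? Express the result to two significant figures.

Z = 1.1

Eᵢ/kT = 0, 4.199, 4.297, 4.673.
Z = Σ gᵢe^(−Eᵢ/kT) = 1·e^(−0) + 2·e^(−4.199) + 1·e^(−4.297) + 5·e^(−4.673) = 1.000 + 0.03002 + 0.01361 + 0.04672 = 1.090.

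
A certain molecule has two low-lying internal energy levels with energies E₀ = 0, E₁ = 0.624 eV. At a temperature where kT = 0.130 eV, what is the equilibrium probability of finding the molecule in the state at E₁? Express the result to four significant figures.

0.008163

Eᵢ/kT = 0, 4.80000.
Z = Σ e^(−Eᵢ/kT) = e^(−0) + e^(−4.80000) = 1.00000 + 0.00822975 = 1.00823.
P₁ = e^(−E₁/kT) / Z = 0.00822975/1.00823 = 0.008163.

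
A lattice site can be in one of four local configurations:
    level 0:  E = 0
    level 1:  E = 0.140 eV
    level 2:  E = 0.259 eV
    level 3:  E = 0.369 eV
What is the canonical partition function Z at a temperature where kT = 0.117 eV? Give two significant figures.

Z = 1.5

Eᵢ/kT = 0, 1.197, 2.214, 3.154.
Z = Σ e^(−Eᵢ/kT) = e^(−0) + e^(−1.197) + e^(−2.214) + e^(−3.154) = 1.000 + 0.3021 + 0.1093 + 0.04268 = 1.454.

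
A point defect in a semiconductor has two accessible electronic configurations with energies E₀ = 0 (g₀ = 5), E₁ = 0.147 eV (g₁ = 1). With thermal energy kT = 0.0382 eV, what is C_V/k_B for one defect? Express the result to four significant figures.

Eᵢ/kT = 0, 3.84817.
Z = Σ gᵢe^(−Eᵢ/kT) = 5·e^(−0) + 1·e^(−3.84817) = 5.00000 + 0.0213187 = 5.02132.
⟨E⟩ = 0.000624109 eV, ⟨E²⟩ = 0.0000917440 eV².
C_V/k_B = (⟨E²⟩ − ⟨E⟩²)/(kT)² = (0.0000917440 − 0.000000389512)/0.00145924 = 0.06260.

0.06260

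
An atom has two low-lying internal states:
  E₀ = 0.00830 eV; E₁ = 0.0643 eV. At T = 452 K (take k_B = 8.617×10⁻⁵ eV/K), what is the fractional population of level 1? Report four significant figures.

0.1919

k_BT = 8.617×10⁻⁵ × 452 K = 0.0389488 eV.
Eᵢ/kT = 0.213100, 1.65089.
Z = Σ e^(−Eᵢ/kT) = e^(−0.213100) + e^(−1.65089) = 0.808075 + 0.191879 = 0.999954.
P₁ = e^(−E₁/kT) / Z = 0.191879/0.999954 = 0.1919.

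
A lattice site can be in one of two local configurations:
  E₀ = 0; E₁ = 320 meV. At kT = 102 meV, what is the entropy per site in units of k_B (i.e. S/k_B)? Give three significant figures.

Eᵢ/kT = 0, 3.1373.
Z = Σ e^(−Eᵢ/kT) = e^(−0) + e^(−3.1373) = 1.0000 + 0.043400 = 1.0434.
⟨E⟩ = Σ EᵢPᵢ = 13.310 meV.
S/k_B = ln Z + ⟨E⟩/kT = ln(1.0434) + 13.310/102 = 0.042485 + 0.13049 = 0.173.

0.173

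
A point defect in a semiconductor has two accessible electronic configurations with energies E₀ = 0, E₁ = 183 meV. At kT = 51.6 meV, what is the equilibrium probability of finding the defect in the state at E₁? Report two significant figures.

0.028

Eᵢ/kT = 0, 3.547.
Z = Σ e^(−Eᵢ/kT) = e^(−0) + e^(−3.547) = 1.000 + 0.02881 = 1.029.
P₁ = e^(−E₁/kT) / Z = 0.02881/1.029 = 0.028.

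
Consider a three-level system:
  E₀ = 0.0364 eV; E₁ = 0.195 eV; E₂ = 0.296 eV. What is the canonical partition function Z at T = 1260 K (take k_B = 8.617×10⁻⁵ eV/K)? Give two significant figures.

Z = 0.95

k_BT = 8.617×10⁻⁵ × 1260 K = 0.1086 eV.
Eᵢ/kT = 0.3352, 1.796, 2.726.
Z = Σ e^(−Eᵢ/kT) = e^(−0.3352) + e^(−1.796) + e^(−2.726) = 0.7152 + 0.1660 + 0.06548 = 0.9467.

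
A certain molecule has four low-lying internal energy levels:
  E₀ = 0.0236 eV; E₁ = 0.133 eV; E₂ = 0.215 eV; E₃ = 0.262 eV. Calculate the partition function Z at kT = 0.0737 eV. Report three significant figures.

Eᵢ/kT = 0.32022, 1.8046, 2.9172, 3.5550.
Z = Σ e^(−Eᵢ/kT) = e^(−0.32022) + e^(−1.8046) + e^(−2.9172) + e^(−3.5550) = 0.72599 + 0.16454 + 0.054085 + 0.028581 = 0.97320.

Z = 0.973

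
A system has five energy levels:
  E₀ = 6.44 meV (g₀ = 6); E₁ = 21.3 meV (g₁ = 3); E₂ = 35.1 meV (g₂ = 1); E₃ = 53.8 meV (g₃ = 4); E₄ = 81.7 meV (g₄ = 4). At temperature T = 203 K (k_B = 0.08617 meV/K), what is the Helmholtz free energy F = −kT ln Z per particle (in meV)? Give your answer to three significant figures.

k_BT = 0.08617 × 203 K = 17.493 meV.
Eᵢ/kT = 0.36815, 1.2176, 2.0065, 3.0755, 4.6704.
Z = Σ gᵢe^(−Eᵢ/kT) = 6·e^(−0.36815) + 3·e^(−1.2176) + 1·e^(−2.0065) + 4·e^(−3.0755) + 4·e^(−4.6704) = 4.1521 + 0.88782 + 0.13446 + 0.18467 + 0.037474 = 5.3965.
F = −kT ln Z = −17.493 × ln(5.3965) = −17.493 × 1.6858 = -29.5 meV.

-29.5 meV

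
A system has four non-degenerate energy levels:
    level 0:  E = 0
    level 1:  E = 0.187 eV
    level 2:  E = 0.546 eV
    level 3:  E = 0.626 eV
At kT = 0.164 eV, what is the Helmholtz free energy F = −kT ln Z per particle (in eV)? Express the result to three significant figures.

-0.0525 eV

Eᵢ/kT = 0, 1.1402, 3.3293, 3.8171.
Z = Σ e^(−Eᵢ/kT) = e^(−0) + e^(−1.1402) + e^(−3.3293) + e^(−3.8171) = 1.0000 + 0.31976 + 0.035818 + 0.021991 = 1.3776.
F = −kT ln Z = −0.164 × ln(1.3776) = −0.164 × 0.32034 = -0.0525 eV.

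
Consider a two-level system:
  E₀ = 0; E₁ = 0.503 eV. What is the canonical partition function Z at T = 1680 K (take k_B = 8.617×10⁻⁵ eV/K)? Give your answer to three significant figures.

Z = 1.03

k_BT = 8.617×10⁻⁵ × 1680 K = 0.14477 eV.
Eᵢ/kT = 0, 3.4745.
Z = Σ e^(−Eᵢ/kT) = e^(−0) + e^(−3.4745) = 1.0000 + 0.030977 = 1.0310.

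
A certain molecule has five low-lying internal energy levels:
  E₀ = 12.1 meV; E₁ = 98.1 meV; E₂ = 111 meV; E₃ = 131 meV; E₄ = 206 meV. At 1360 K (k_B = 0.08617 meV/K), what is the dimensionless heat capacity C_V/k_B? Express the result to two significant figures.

0.27

k_BT = 0.08617 × 1360 K = 117.2 meV.
Eᵢ/kT = 0.1032, 0.8370, 0.9471, 1.118, 1.758.
Z = Σ e^(−Eᵢ/kT) = e^(−0.1032) + e^(−0.8370) + e^(−0.9471) + e^(−1.118) + e^(−1.758) = 0.9019 + 0.4330 + 0.3879 + 0.3269 + 0.1724 = 2.222.
⟨E⟩ = 78.66 meV, ⟨E²⟩ = 9903 meV².
C_V/k_B = (⟨E²⟩ − ⟨E⟩²)/(kT)² = (9903 − 6187)/13740 = 0.27.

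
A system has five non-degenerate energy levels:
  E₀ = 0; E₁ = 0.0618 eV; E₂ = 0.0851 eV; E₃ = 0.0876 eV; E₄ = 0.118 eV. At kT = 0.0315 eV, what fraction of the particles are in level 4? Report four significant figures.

0.01826

Eᵢ/kT = 0, 1.96190, 2.70159, 2.78095, 3.74603.
Z = Σ e^(−Eᵢ/kT) = e^(−0) + e^(−1.96190) + e^(−2.70159) + e^(−2.78095) + e^(−3.74603) = 1.00000 + 0.140591 + 0.0670987 + 0.0619796 + 0.0236113 = 1.29328.
P₄ = e^(−E₄/kT) / Z = 0.0236113/1.29328 = 0.01826.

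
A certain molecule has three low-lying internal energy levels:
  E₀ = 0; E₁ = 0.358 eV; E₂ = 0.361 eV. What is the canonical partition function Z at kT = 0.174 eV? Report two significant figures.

Eᵢ/kT = 0, 2.057, 2.075.
Z = Σ e^(−Eᵢ/kT) = e^(−0) + e^(−2.057) + e^(−2.075) = 1.000 + 0.1278 + 0.1256 = 1.253.

Z = 1.3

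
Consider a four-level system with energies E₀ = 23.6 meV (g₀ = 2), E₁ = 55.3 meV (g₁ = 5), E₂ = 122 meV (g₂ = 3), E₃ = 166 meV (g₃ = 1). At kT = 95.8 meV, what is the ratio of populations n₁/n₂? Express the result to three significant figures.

3.34

n₁/n₂ = (g₁/g₂) exp[−(E₁−E₂)/kT] = (5/3) × exp(−(-66.7 meV)/(95.8 meV)) = (5/3) × exp(0.69624) = 3.34.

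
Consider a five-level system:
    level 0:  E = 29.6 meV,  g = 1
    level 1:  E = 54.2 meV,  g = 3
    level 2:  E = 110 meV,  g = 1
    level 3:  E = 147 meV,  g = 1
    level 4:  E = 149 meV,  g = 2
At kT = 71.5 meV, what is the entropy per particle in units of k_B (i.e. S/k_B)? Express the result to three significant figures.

Eᵢ/kT = 0.41399, 0.75804, 1.5385, 2.0559, 2.0839.
Z = Σ gᵢe^(−Eᵢ/kT) = 1·e^(−0.41399) + 3·e^(−0.75804) + 1·e^(−1.5385) + 1·e^(−2.0559) + 2·e^(−2.0839) = 0.66101 + 1.4058 + 0.21470 + 0.12798 + 0.24889 = 2.6584.
⟨E⟩ = Σ EᵢPᵢ = 65.932 meV.
S/k_B = ln Z + ⟨E⟩/kT = ln(2.6584) + 65.932/71.5 = 0.97772 + 0.92213 = 1.90.

1.90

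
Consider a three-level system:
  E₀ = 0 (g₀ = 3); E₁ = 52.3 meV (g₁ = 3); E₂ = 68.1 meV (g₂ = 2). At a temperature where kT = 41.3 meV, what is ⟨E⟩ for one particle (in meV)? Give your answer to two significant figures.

Eᵢ/kT = 0, 1.266, 1.649.
Z = Σ gᵢe^(−Eᵢ/kT) = 3·e^(−0) + 3·e^(−1.266) + 2·e^(−1.649) = 3.000 + 0.8459 + 0.3845 = 4.230.
⟨E⟩ = Σ Eᵢ gᵢe^(−Eᵢ/kT) / Z = (0·3.000 + 52.3·0.8459 + 68.1·0.3845) / 4.230 = 17 meV.

17 meV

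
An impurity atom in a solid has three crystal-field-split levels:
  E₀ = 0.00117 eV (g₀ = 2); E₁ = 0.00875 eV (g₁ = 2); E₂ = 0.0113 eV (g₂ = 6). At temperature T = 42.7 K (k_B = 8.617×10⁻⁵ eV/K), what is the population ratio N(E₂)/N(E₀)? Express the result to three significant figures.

k_BT = 8.617×10⁻⁵ × 42.7 K = 0.0036795 eV.
n₂/n₀ = (g₂/g₀) exp[−(E₂−E₀)/kT] = (6/2) × exp(−(0.01013 eV)/(0.0036795 eV)) = (6/2) × exp(-2.7531) = 0.191.

0.191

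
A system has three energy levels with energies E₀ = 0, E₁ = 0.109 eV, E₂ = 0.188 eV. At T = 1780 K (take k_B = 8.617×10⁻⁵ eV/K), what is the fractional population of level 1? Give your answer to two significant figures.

0.28

k_BT = 8.617×10⁻⁵ × 1780 K = 0.1534 eV.
Eᵢ/kT = 0, 0.7106, 1.226.
Z = Σ e^(−Eᵢ/kT) = e^(−0) + e^(−0.7106) + e^(−1.226) = 1.000 + 0.4913 + 0.2935 = 1.785.
P₁ = e^(−E₁/kT) / Z = 0.4913/1.785 = 0.28.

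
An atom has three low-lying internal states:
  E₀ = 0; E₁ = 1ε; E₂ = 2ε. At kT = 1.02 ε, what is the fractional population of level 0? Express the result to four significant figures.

0.6597

Eᵢ/kT = 0, 0.980392, 1.96078.
Z = Σ e^(−Eᵢ/kT) = e^(−0) + e^(−0.980392) + e^(−1.96078) = 1.00000 + 0.375164 + 0.140749 = 1.51591.
P₀ = e^(−E₀/kT) / Z = 1.00000/1.51591 = 0.6597.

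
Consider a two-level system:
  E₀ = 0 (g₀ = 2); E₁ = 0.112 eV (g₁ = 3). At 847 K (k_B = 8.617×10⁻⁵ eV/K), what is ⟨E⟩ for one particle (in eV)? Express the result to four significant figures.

k_BT = 8.617×10⁻⁵ × 847 K = 0.0729860 eV.
Eᵢ/kT = 0, 1.53454.
Z = Σ gᵢe^(−Eᵢ/kT) = 2·e^(−0) + 3·e^(−1.53454) = 2.00000 + 0.646664 = 2.64666.
⟨E⟩ = Σ Eᵢ gᵢe^(−Eᵢ/kT) / Z = (0·2.00000 + 0.112·0.646664) / 2.64666 = 0.02737 eV.

0.02737 eV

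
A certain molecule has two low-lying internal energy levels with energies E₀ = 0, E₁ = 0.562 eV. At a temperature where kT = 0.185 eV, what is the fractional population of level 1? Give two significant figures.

0.046

Eᵢ/kT = 0, 3.038.
Z = Σ e^(−Eᵢ/kT) = e^(−0) + e^(−3.038) = 1.000 + 0.04793 = 1.048.
P₁ = e^(−E₁/kT) / Z = 0.04793/1.048 = 0.046.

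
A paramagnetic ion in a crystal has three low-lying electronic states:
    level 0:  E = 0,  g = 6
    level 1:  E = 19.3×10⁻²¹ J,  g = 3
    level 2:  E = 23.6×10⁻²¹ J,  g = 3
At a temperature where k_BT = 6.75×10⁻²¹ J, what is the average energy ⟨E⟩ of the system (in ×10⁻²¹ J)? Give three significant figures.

Eᵢ/kT = 0, 2.8593, 3.4963.
Z = Σ gᵢe^(−Eᵢ/kT) = 6·e^(−0) + 3·e^(−2.8593) + 3·e^(−3.4963) = 6.0000 + 0.17193 + 0.090928 = 6.2629.
⟨E⟩ = Σ Eᵢ gᵢe^(−Eᵢ/kT) / Z = (0·6.0000 + 19.3·0.17193 + 23.6·0.090928) / 6.2629 = 0.872 ×10⁻²¹ J.

0.872 ×10⁻²¹ J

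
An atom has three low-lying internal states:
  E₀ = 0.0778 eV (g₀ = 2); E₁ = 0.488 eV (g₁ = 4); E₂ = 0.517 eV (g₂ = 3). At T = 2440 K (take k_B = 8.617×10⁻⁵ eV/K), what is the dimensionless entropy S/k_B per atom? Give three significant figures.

1.72

k_BT = 8.617×10⁻⁵ × 2440 K = 0.21025 eV.
Eᵢ/kT = 0.37004, 2.3210, 2.4590.
Z = Σ gᵢe^(−Eᵢ/kT) = 2·e^(−0.37004) + 4·e^(−2.3210) + 3·e^(−2.4590) = 1.3814 + 0.39270 + 0.25656 = 2.0307.
⟨E⟩ = Σ EᵢPᵢ = 0.21261 eV.
S/k_B = ln Z + ⟨E⟩/kT = ln(2.0307) + 0.21261/0.21025 = 0.70838 + 1.0112 = 1.72.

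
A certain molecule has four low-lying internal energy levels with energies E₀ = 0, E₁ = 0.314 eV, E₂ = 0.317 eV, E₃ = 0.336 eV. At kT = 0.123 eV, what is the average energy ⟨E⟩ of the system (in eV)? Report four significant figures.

Eᵢ/kT = 0, 2.55285, 2.57724, 2.73171.
Z = Σ e^(−Eᵢ/kT) = e^(−0) + e^(−2.55285) + e^(−2.57724) + e^(−2.73171) = 1.00000 + 0.0778595 + 0.0759834 + 0.0651079 = 1.21895.
⟨E⟩ = Σ Eᵢ e^(−Eᵢ/kT) / Z = (0·1.00000 + 0.314·0.0778595 + 0.317·0.0759834 + 0.336·0.0651079) / 1.21895 = 0.05776 eV.

0.05776 eV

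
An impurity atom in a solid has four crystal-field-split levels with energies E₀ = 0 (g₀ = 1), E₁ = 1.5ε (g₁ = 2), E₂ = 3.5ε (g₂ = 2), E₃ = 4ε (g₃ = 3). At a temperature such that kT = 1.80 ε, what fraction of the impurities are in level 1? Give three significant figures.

0.350

Eᵢ/kT = 0, 0.83333, 1.9444, 2.2222.
Z = Σ gᵢe^(−Eᵢ/kT) = 1·e^(−0) + 2·e^(−0.83333) + 2·e^(−1.9444) + 3·e^(−2.2222) = 1.0000 + 0.86920 + 0.28615 + 0.32511 = 2.4805.
P₁ = g₁ e^(−E₁/kT) / Z = 0.86920/2.4805 = 0.350.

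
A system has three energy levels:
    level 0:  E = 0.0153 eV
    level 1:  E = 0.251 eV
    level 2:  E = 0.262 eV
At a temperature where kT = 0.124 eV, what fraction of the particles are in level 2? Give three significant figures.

0.106

Eᵢ/kT = 0.12339, 2.0242, 2.1129.
Z = Σ e^(−Eᵢ/kT) = e^(−0.12339) + e^(−2.0242) + e^(−2.1129) = 0.88392 + 0.13210 + 0.12089 = 1.1369.
P₂ = e^(−E₂/kT) / Z = 0.12089/1.1369 = 0.106.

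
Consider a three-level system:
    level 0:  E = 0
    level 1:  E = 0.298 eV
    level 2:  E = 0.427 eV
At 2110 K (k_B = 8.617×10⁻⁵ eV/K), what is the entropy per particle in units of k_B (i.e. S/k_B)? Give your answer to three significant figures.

0.675

k_BT = 8.617×10⁻⁵ × 2110 K = 0.18182 eV.
Eᵢ/kT = 0, 1.6390, 2.3485.
Z = Σ e^(−Eᵢ/kT) = e^(−0) + e^(−1.6390) + e^(−2.3485) = 1.0000 + 0.19417 + 0.095512 = 1.2897.
⟨E⟩ = Σ EᵢPᵢ = 0.076488 eV.
S/k_B = ln Z + ⟨E⟩/kT = ln(1.2897) + 0.076488/0.18182 = 0.25441 + 0.42068 = 0.675.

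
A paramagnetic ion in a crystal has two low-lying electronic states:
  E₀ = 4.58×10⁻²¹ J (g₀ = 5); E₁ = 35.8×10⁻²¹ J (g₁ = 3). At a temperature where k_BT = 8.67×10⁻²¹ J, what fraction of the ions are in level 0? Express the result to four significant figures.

0.9839

Eᵢ/kT = 0.528258, 4.12918.
Z = Σ gᵢe^(−Eᵢ/kT) = 5·e^(−0.528258) + 3·e^(−4.12918) = 2.94816 + 0.0482882 = 2.99645.
P₀ = g₀ e^(−E₀/kT) / Z = 2.94816/2.99645 = 0.9839.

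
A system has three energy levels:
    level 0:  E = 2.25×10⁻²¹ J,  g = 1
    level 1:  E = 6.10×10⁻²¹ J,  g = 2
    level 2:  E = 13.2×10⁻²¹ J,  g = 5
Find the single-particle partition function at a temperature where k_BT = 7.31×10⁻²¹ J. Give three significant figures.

Z = 2.43

Eᵢ/kT = 0.30780, 0.83447, 1.8057.
Z = Σ gᵢe^(−Eᵢ/kT) = 1·e^(−0.30780) + 2·e^(−0.83447) + 5·e^(−1.8057) = 0.73506 + 0.86821 + 0.82180 = 2.4251.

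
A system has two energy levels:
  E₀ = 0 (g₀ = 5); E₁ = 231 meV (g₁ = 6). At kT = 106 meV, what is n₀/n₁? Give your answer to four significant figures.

n₀/n₁ = (g₀/g₁) exp[−(E₀−E₁)/kT] = (5/6) × exp(−(-231 meV)/(106 meV)) = (5/6) × exp(2.17925) = 7.366.

7.366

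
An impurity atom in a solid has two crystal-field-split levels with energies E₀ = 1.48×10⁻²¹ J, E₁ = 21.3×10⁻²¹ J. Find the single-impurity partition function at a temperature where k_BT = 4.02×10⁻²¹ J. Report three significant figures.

Z = 0.697

Eᵢ/kT = 0.36816, 5.2985.
Z = Σ e^(−Eᵢ/kT) = e^(−0.36816) + e^(−5.2985) = 0.69201 + 0.0049991 = 0.69701.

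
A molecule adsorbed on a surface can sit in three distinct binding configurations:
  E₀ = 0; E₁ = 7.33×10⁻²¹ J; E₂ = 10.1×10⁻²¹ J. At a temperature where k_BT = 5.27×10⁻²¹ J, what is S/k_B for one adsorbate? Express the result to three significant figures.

Eᵢ/kT = 0, 1.3909, 1.9165.
Z = Σ e^(−Eᵢ/kT) = e^(−0) + e^(−1.3909) + e^(−1.9165) = 1.0000 + 0.24885 + 0.14712 = 1.3960.
⟨E⟩ = Σ EᵢPᵢ = 2.3710 ×10⁻²¹ J.
S/k_B = ln Z + ⟨E⟩/kT = ln(1.3960) + 2.3710/5.27 = 0.33361 + 0.44991 = 0.784.

0.784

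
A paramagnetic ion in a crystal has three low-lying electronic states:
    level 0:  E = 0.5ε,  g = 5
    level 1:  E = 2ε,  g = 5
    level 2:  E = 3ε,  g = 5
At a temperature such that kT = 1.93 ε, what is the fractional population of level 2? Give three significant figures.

Eᵢ/kT = 0.25907, 1.0363, 1.5544.
Z = Σ gᵢe^(−Eᵢ/kT) = 5·e^(−0.25907) + 5·e^(−1.0363) + 5·e^(−1.5544) = 3.8588 + 1.7738 + 1.0566 = 6.6892.
P₂ = g₂ e^(−E₂/kT) / Z = 1.0566/6.6892 = 0.158.

0.158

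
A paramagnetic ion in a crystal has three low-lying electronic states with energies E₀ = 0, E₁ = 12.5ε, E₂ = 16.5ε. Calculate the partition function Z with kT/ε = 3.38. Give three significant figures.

Z = 1.03

Eᵢ/kT = 0, 3.6982, 4.8817.
Z = Σ e^(−Eᵢ/kT) = e^(−0) + e^(−3.6982) + e^(−4.8817) = 1.0000 + 0.024768 + 0.0075841 = 1.0324.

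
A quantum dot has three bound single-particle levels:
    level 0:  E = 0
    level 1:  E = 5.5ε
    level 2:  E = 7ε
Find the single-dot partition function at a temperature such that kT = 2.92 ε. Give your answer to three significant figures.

Eᵢ/kT = 0, 1.8836, 2.3973.
Z = Σ e^(−Eᵢ/kT) = e^(−0) + e^(−1.8836) + e^(−2.3973) = 1.0000 + 0.15204 + 0.090963 = 1.2430.

Z = 1.24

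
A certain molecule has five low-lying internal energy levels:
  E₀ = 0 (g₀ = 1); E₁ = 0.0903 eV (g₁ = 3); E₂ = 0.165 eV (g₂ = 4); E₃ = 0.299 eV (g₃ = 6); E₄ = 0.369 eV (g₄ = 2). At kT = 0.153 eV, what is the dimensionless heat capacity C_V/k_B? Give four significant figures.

0.4686

Eᵢ/kT = 0, 0.590196, 1.07843, 1.95425, 2.41176.
Z = Σ gᵢe^(−Eᵢ/kT) = 1·e^(−0) + 3·e^(−0.590196) + 4·e^(−1.07843) + 6·e^(−1.95425) + 2·e^(−2.41176) = 1.00000 + 1.66266 + 1.36052 + 0.850024 + 0.179315 = 5.05252.
⟨E⟩ = 0.137545 eV, ⟨E²⟩ = 0.0298873 eV².
C_V/k_B = (⟨E²⟩ − ⟨E⟩²)/(kT)² = (0.0298873 − 0.0189186)/0.0234090 = 0.4686.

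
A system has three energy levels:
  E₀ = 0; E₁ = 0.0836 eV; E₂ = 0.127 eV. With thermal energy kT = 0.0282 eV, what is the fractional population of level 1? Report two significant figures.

Eᵢ/kT = 0, 2.965, 4.504.
Z = Σ e^(−Eᵢ/kT) = e^(−0) + e^(−2.965) + e^(−4.504) = 1.000 + 0.05156 + 0.01106 = 1.063.
P₁ = e^(−E₁/kT) / Z = 0.05156/1.063 = 0.049.

0.049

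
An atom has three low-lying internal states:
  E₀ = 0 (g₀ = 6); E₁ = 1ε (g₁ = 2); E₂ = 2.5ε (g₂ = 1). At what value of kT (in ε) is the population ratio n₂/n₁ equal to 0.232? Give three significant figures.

1.95 ε

n₂/n₁ = (g₂/g₁) exp[−(E₂−E₁)/kT] = 0.232.
⇒ (E₂−E₁)/kT = ln((1/2)/0.232) = ln(2.1552) = 0.76788.
kT = 1.5ε / 0.76788 = 1.95 ε.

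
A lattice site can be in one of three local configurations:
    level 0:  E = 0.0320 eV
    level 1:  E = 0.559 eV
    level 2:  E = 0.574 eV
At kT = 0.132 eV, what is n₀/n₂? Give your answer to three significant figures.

n₀/n₂ = exp[−(E₀−E₂)/kT] = exp(−(-0.5420 eV)/(0.132 eV)) = exp(4.1061) = 60.7.

60.7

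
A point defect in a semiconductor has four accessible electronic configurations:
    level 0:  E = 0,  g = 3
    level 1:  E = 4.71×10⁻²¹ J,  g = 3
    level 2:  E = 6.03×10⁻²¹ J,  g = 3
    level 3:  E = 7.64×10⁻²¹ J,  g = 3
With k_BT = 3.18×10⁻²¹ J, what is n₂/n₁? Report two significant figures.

n₂/n₁ = (g₂/g₁) exp[−(E₂−E₁)/kT] = (3/3) × exp(−(1.32 ×10⁻²¹ J)/(3.18 ×10⁻²¹ J)) = (3/3) × exp(-0.4151) = 0.66.

0.66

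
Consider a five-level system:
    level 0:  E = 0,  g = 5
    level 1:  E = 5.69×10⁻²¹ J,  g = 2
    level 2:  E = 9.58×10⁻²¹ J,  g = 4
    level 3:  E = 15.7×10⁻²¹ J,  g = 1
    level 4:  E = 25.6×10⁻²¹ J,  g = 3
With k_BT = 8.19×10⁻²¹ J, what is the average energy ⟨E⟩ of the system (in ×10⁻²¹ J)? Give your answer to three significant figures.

3.09 ×10⁻²¹ J

Eᵢ/kT = 0, 0.69475, 1.1697, 1.9170, 3.1258.
Z = Σ gᵢe^(−Eᵢ/kT) = 5·e^(−0) + 2·e^(−0.69475) + 4·e^(−1.1697) + 1·e^(−1.9170) + 3·e^(−3.1258) = 5.0000 + 0.99840 + 1.2418 + 0.14705 + 0.13171 = 7.5190.
⟨E⟩ = Σ Eᵢ gᵢe^(−Eᵢ/kT) / Z = (0·5.0000 + 5.69·0.99840 + 9.58·1.2418 + 15.7·0.14705 + 25.6·0.13171) / 7.5190 = 3.09 ×10⁻²¹ J.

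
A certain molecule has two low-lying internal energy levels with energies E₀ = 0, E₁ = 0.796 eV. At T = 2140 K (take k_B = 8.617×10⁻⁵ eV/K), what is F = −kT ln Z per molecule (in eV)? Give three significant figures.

k_BT = 8.617×10⁻⁵ × 2140 K = 0.18440 eV.
Eᵢ/kT = 0, 4.3167.
Z = Σ e^(−Eᵢ/kT) = e^(−0) + e^(−4.3167) = 1.0000 + 0.013344 = 1.0133.
F = −kT ln Z = −0.18440 × ln(1.0133) = −0.18440 × 0.013212 = -0.00244 eV.

-0.00244 eV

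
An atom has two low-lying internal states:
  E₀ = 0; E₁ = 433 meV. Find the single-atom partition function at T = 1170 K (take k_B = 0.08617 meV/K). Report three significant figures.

Z = 1.01

k_BT = 0.08617 × 1170 K = 100.82 meV.
Eᵢ/kT = 0, 4.2948.
Z = Σ e^(−Eᵢ/kT) = e^(−0) + e^(−4.2948) = 1.0000 + 0.013639 = 1.0136.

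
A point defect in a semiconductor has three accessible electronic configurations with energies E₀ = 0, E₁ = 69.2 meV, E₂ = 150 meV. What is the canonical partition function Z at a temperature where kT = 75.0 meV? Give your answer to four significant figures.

Eᵢ/kT = 0, 0.922667, 2.00000.
Z = Σ e^(−Eᵢ/kT) = e^(−0) + e^(−0.922667) + e^(−2.00000) = 1.00000 + 0.397458 + 0.135335 = 1.53279.

Z = 1.533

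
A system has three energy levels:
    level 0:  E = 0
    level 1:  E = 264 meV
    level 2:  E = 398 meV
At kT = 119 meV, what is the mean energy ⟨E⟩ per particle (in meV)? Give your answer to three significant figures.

37.4 meV

Eᵢ/kT = 0, 2.2185, 3.3445.
Z = Σ e^(−Eᵢ/kT) = e^(−0) + e^(−2.2185) + e^(−3.3445) = 1.0000 + 0.10877 + 0.035278 = 1.1440.
⟨E⟩ = Σ Eᵢ e^(−Eᵢ/kT) / Z = (0·1.0000 + 264·0.10877 + 398·0.035278) / 1.1440 = 37.4 meV.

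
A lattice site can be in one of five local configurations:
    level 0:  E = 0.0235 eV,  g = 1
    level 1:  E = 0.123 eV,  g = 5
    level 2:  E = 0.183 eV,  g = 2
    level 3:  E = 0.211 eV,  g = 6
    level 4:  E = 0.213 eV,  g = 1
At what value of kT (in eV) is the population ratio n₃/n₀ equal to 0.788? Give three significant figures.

0.0924 eV

n₃/n₀ = (g₃/g₀) exp[−(E₃−E₀)/kT] = 0.788.
⇒ (E₃−E₀)/kT = ln((6/1)/0.788) = ln(7.6142) = 2.0300.
kT = 0.1875 eV / 2.0300 = 0.0924 eV.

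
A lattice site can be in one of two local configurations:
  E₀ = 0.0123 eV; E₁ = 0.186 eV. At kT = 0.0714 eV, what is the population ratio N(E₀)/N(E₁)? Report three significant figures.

11.4

n₀/n₁ = exp[−(E₀−E₁)/kT] = exp(−(-0.1737 eV)/(0.0714 eV)) = exp(2.4328) = 11.4.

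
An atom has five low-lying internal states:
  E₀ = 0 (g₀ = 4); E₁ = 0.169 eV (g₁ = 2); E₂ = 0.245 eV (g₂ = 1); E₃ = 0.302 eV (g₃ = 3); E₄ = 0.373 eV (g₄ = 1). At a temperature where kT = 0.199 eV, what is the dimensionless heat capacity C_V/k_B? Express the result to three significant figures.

0.364

Eᵢ/kT = 0, 0.84925, 1.2312, 1.5176, 1.8744.
Z = Σ gᵢe^(−Eᵢ/kT) = 4·e^(−0) + 2·e^(−0.84925) + 1·e^(−1.2312) + 3·e^(−1.5176) + 1·e^(−1.8744) = 4.0000 + 0.85547 + 0.29194 + 0.65771 + 0.15345 = 5.9586.
⟨E⟩ = 0.079207 eV, ⟨E²⟩ = 0.020691 eV².
C_V/k_B = (⟨E²⟩ − ⟨E⟩²)/(kT)² = (0.020691 − 0.0062737)/0.039601 = 0.364.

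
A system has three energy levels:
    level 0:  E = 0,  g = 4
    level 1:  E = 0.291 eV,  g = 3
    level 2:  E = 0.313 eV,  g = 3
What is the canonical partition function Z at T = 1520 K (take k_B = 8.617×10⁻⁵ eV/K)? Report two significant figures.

Z = 4.6

k_BT = 8.617×10⁻⁵ × 1520 K = 0.1310 eV.
Eᵢ/kT = 0, 2.221, 2.389.
Z = Σ gᵢe^(−Eᵢ/kT) = 4·e^(−0) + 3·e^(−2.221) + 3·e^(−2.389) = 4.000 + 0.3255 + 0.2752 = 4.601.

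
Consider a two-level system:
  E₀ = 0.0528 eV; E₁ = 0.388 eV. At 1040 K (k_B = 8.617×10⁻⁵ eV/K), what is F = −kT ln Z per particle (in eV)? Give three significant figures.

0.0507 eV

k_BT = 8.617×10⁻⁵ × 1040 K = 0.089617 eV.
Eᵢ/kT = 0.58917, 4.3295.
Z = Σ e^(−Eᵢ/kT) = e^(−0.58917) + e^(−4.3295) = 0.55479 + 0.013174 = 0.56796.
F = −kT ln Z = −0.089617 × ln(0.56796) = −0.089617 × -0.56570 = 0.0507 eV.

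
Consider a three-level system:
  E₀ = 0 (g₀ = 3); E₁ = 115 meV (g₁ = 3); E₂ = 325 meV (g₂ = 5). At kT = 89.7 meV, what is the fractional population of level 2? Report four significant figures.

0.03366

Eᵢ/kT = 0, 1.28205, 3.62319.
Z = Σ gᵢe^(−Eᵢ/kT) = 3·e^(−0) + 3·e^(−1.28205) + 5·e^(−3.62319) = 3.00000 + 0.832404 + 0.133487 = 3.96589.
P₂ = g₂ e^(−E₂/kT) / Z = 0.133487/3.96589 = 0.03366.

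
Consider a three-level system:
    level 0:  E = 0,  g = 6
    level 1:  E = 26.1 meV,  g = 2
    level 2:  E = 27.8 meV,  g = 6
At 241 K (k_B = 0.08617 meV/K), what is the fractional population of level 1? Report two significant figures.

k_BT = 0.08617 × 241 K = 20.77 meV.
Eᵢ/kT = 0, 1.257, 1.338.
Z = Σ gᵢe^(−Eᵢ/kT) = 6·e^(−0) + 2·e^(−1.257) + 6·e^(−1.338) = 6.000 + 0.5690 + 1.574 = 8.143.
P₁ = g₁ e^(−E₁/kT) / Z = 0.5690/8.143 = 0.070.

0.070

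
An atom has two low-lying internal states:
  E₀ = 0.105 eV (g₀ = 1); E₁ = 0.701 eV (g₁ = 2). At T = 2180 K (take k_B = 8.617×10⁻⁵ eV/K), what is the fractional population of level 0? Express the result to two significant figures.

0.92

k_BT = 8.617×10⁻⁵ × 2180 K = 0.1879 eV.
Eᵢ/kT = 0.5588, 3.731.
Z = Σ gᵢe^(−Eᵢ/kT) = 1·e^(−0.5588) + 2·e^(−3.731) = 0.5719 + 0.04794 = 0.6198.
P₀ = g₀ e^(−E₀/kT) / Z = 0.5719/0.6198 = 0.92.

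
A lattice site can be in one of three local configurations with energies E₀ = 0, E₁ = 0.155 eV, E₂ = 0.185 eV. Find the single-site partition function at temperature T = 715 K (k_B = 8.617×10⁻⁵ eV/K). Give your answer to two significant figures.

Z = 1.1

k_BT = 8.617×10⁻⁵ × 715 K = 0.06161 eV.
Eᵢ/kT = 0, 2.516, 3.003.
Z = Σ e^(−Eᵢ/kT) = e^(−0) + e^(−2.516) + e^(−3.003) = 1.000 + 0.08078 + 0.04964 = 1.130.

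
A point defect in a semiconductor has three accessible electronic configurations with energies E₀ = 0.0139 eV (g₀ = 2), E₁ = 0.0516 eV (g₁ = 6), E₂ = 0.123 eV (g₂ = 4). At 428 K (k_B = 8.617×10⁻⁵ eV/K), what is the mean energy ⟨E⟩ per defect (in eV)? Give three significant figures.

k_BT = 8.617×10⁻⁵ × 428 K = 0.036881 eV.
Eᵢ/kT = 0.37689, 1.3991, 3.3351.
Z = Σ gᵢe^(−Eᵢ/kT) = 2·e^(−0.37689) + 6·e^(−1.3991) + 4·e^(−3.3351) = 1.3720 + 1.4809 + 0.14244 = 2.9953.
⟨E⟩ = Σ Eᵢ gᵢe^(−Eᵢ/kT) / Z = (0.0139·1.3720 + 0.0516·1.4809 + 0.123·0.14244) / 2.9953 = 0.0377 eV.

0.0377 eV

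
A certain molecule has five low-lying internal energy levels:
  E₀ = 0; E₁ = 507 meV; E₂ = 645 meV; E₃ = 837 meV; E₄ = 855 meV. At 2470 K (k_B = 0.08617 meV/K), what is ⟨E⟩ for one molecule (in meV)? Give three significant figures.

93.2 meV

k_BT = 0.08617 × 2470 K = 212.84 meV.
Eᵢ/kT = 0, 2.3821, 3.0304, 3.9325, 4.0171.
Z = Σ e^(−Eᵢ/kT) = e^(−0) + e^(−2.3821) + e^(−3.0304) + e^(−3.9325) + e^(−4.0171) = 1.0000 + 0.092356 + 0.048296 + 0.019595 + 0.018005 = 1.1783.
⟨E⟩ = Σ Eᵢ e^(−Eᵢ/kT) / Z = (0·1.0000 + 507·0.092356 + 645·0.048296 + 837·0.019595 + 855·0.018005) / 1.1783 = 93.2 meV.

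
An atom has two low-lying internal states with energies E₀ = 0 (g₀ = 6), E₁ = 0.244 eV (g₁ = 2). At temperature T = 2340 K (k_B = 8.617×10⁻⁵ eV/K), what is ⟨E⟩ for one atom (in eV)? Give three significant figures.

0.0221 eV

k_BT = 8.617×10⁻⁵ × 2340 K = 0.20164 eV.
Eᵢ/kT = 0, 1.2101.
Z = Σ gᵢe^(−Eᵢ/kT) = 6·e^(−0) + 2·e^(−1.2101) = 6.0000 + 0.59633 = 6.5963.
⟨E⟩ = Σ Eᵢ gᵢe^(−Eᵢ/kT) / Z = (0·6.0000 + 0.244·0.59633) / 6.5963 = 0.0221 eV.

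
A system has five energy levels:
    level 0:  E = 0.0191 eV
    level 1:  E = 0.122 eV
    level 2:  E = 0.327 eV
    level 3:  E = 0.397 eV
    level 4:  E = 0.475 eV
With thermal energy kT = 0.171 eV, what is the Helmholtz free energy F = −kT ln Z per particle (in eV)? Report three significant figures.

Eᵢ/kT = 0.11170, 0.71345, 1.9123, 2.3216, 2.7778.
Z = Σ e^(−Eᵢ/kT) = e^(−0.11170) + e^(−0.71345) + e^(−1.9123) + e^(−2.3216) + e^(−2.7778) = 0.89431 + 0.48995 + 0.14774 + 0.098116 + 0.062175 = 1.6923.
F = −kT ln Z = −0.171 × ln(1.6923) = −0.171 × 0.52609 = -0.0900 eV.

-0.0900 eV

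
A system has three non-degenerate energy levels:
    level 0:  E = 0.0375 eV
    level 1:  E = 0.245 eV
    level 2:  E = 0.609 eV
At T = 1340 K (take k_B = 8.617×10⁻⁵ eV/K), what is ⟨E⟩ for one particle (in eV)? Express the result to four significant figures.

k_BT = 8.617×10⁻⁵ × 1340 K = 0.115468 eV.
Eᵢ/kT = 0.324765, 2.12180, 5.27419.
Z = Σ e^(−Eᵢ/kT) = e^(−0.324765) + e^(−2.12180) + e^(−5.27419) = 0.722697 + 0.119816 + 0.00512210 = 0.847635.
⟨E⟩ = Σ Eᵢ e^(−Eᵢ/kT) / Z = (0.0375·0.722697 + 0.245·0.119816 + 0.609·0.00512210) / 0.847635 = 0.07028 eV.

0.07028 eV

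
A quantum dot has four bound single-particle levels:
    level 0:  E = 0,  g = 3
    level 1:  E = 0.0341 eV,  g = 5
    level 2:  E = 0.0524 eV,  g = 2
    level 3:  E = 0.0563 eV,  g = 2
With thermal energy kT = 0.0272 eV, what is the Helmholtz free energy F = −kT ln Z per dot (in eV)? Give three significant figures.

-0.0436 eV

Eᵢ/kT = 0, 1.2537, 1.9265, 2.0699.
Z = Σ gᵢe^(−Eᵢ/kT) = 3·e^(−0) + 5·e^(−1.2537) + 2·e^(−1.9265) + 2·e^(−2.0699) = 3.0000 + 1.4272 + 0.29131 + 0.25240 = 4.9709.
F = −kT ln Z = −0.0272 × ln(4.9709) = −0.0272 × 1.6036 = -0.0436 eV.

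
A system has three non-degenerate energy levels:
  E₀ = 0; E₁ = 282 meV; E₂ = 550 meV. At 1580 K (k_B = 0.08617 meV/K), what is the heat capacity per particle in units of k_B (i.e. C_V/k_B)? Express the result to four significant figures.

k_BT = 0.08617 × 1580 K = 136.149 meV.
Eᵢ/kT = 0, 2.07126, 4.03969.
Z = Σ e^(−Eᵢ/kT) = e^(−0) + e^(−2.07126) + e^(−4.03969) = 1.00000 + 0.126027 + 0.0176029 = 1.14363.
⟨E⟩ = 39.5418 meV, ⟨E²⟩ = 13419.6 meV².
C_V/k_B = (⟨E²⟩ − ⟨E⟩²)/(kT)² = (13419.6 − 1563.55)/18536.6 = 0.6396.

0.6396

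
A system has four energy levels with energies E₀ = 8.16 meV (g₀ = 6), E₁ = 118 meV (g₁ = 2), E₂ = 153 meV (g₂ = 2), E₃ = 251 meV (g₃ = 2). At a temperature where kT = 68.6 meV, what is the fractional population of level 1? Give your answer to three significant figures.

Eᵢ/kT = 0.11895, 1.7201, 2.2303, 3.6589.
Z = Σ gᵢe^(−Eᵢ/kT) = 6·e^(−0.11895) + 2·e^(−1.7201) + 2·e^(−2.2303) + 2·e^(−3.6589) = 5.3271 + 0.35810 + 0.21499 + 0.051522 = 5.9517.
P₁ = g₁ e^(−E₁/kT) / Z = 0.35810/5.9517 = 0.0602.

0.0602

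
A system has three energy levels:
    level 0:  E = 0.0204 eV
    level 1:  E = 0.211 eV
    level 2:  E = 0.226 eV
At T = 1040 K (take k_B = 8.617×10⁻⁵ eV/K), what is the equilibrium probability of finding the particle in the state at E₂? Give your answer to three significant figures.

0.0827

k_BT = 8.617×10⁻⁵ × 1040 K = 0.089617 eV.
Eᵢ/kT = 0.22764, 2.3545, 2.5218.
Z = Σ e^(−Eᵢ/kT) = e^(−0.22764) + e^(−2.3545) + e^(−2.5218) = 0.79641 + 0.094941 + 0.080315 = 0.97167.
P₂ = e^(−E₂/kT) / Z = 0.080315/0.97167 = 0.0827.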